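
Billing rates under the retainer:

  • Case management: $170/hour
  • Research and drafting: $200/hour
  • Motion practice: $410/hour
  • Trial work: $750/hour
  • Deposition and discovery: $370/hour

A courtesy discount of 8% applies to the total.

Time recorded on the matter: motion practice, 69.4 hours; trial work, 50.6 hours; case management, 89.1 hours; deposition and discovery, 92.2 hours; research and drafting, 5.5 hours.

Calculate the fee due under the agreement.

$107,423.80

Case management: 89.1 × $170 = $15,147.00
Research and drafting: 5.5 × $200 = $1,100.00
Motion practice: 69.4 × $410 = $28,454.00
Trial work: 50.6 × $750 = $37,950.00
Deposition and discovery: 92.2 × $370 = $34,114.00
Subtotal: $116,765.00
Less 8% discount: −$9,341.20
Total: $116,765.00 − $9,341.20 = $107,423.80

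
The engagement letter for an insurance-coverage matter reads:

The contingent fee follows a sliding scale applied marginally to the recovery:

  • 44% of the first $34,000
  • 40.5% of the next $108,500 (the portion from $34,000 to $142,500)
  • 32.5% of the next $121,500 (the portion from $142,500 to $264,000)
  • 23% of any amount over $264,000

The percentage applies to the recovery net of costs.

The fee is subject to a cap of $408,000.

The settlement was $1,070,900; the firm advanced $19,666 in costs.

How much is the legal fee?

$279,453.82

Fee base (net of costs): $1,070,900 − $19,666 = $1,051,234
First $34,000 at 44% = $14,960.00
Next $108,500 at 40.5% = $43,942.50
Next $121,500 at 32.5% = $39,487.50
Remaining $787,234 at 23% = $181,063.82
Fee: $14,960.00 + $43,942.50 + $39,487.50 + $181,063.82 = $279,453.82
$279,453.82 is under the $408,000 cap.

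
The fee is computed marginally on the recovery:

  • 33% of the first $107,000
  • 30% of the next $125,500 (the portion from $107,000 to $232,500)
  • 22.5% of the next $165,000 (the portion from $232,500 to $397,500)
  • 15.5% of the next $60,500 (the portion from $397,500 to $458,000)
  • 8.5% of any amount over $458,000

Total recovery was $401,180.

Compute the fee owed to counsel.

First $107,000 at 33% = $35,310.00
Next $125,500 at 30% = $37,650.00
Next $165,000 at 22.5% = $37,125.00
Remaining $3,680 at 15.5% = $570.40
Fee: $35,310.00 + $37,650.00 + $37,125.00 + $570.40 = $110,655.40

$110,655.40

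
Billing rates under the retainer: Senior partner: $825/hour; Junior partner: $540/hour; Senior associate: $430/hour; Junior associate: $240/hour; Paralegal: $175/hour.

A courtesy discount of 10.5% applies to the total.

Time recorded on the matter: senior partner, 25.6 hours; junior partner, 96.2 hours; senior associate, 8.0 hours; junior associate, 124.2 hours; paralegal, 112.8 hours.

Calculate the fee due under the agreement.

Senior partner: 25.6 × $825 = $21,120.00
Junior partner: 96.2 × $540 = $51,948.00
Senior associate: 8.0 × $430 = $3,440.00
Junior associate: 124.2 × $240 = $29,808.00
Paralegal: 112.8 × $175 = $19,740.00
Subtotal: $126,056.00
Less 10.5% discount: −$13,235.88
Total: $126,056.00 − $13,235.88 = $112,820.12

$112,820.12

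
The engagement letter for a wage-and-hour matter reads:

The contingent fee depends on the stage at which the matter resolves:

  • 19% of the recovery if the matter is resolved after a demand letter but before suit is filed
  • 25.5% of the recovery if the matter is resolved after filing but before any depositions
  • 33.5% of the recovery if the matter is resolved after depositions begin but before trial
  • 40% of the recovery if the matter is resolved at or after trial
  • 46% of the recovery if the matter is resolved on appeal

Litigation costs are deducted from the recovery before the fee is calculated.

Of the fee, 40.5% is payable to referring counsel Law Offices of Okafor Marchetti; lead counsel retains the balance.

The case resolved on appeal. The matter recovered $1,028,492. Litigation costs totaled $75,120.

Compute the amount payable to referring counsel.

$177,613.20

Fee base (net of costs): $1,028,492 − $75,120 = $953,372
The matter resolved on appeal, so the 46% rate applies.
$953,372 × 46% = $438,551.12
Referral share: 40.5% of $438,551.12 = $177,613.20; lead counsel retains $438,551.12 − $177,613.20 = $260,937.92.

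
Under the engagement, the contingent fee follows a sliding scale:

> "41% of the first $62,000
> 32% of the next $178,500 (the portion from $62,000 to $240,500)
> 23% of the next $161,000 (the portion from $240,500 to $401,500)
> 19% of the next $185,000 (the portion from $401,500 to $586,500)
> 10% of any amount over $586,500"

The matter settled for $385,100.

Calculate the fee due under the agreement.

$115,798.00

First $62,000 at 41% = $25,420.00
Next $178,500 at 32% = $57,120.00
Remaining $144,600 at 23% = $33,258.00
Fee: $25,420.00 + $57,120.00 + $33,258.00 = $115,798.00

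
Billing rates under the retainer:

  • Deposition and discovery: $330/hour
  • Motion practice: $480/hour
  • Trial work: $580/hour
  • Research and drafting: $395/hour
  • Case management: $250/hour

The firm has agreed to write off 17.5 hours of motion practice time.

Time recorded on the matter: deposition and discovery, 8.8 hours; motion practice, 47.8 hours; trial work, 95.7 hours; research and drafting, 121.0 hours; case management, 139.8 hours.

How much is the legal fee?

Deposition and discovery: 8.8 × $330 = $2,904.00
Motion practice: 47.8 × $480 = $22,944.00
Trial work: 95.7 × $580 = $55,506.00
Research and drafting: 121.0 × $395 = $47,795.00
Case management: 139.8 × $250 = $34,950.00
Subtotal: $164,099.00
Write-off: 17.5 × $480 = $8,400.00
Total: $164,099.00 − $8,400.00 = $155,699.00

$155,699.00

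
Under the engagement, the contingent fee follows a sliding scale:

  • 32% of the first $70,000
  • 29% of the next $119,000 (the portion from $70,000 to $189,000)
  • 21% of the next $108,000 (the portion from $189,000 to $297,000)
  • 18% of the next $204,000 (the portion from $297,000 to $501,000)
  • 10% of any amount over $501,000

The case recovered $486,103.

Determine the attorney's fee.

$113,628.54

First $70,000 at 32% = $22,400.00
Next $119,000 at 29% = $34,510.00
Next $108,000 at 21% = $22,680.00
Remaining $189,103 at 18% = $34,038.54
Fee: $22,400.00 + $34,510.00 + $22,680.00 + $34,038.54 = $113,628.54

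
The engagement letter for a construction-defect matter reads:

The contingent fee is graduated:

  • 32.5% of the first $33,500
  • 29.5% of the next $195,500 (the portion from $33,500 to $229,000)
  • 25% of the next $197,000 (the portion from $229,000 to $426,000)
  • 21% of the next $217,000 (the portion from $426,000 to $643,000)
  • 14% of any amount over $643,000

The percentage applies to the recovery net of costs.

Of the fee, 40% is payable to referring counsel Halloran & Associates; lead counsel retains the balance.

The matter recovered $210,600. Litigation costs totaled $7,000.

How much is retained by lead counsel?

Fee base (net of costs): $210,600 − $7,000 = $203,600
First $33,500 at 32.5% = $10,887.50
Remaining $170,100 at 29.5% = $50,179.50
Fee: $10,887.50 + $50,179.50 = $61,067.00
Referral share: 40% of $61,067.00 = $24,426.80; lead counsel retains $61,067.00 − $24,426.80 = $36,640.20.

$36,640.20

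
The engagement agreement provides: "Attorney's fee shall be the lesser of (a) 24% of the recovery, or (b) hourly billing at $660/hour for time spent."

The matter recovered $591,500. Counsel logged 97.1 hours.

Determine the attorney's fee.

(a) 24% of $591,500 = $141,960.00
(b) 97.1 × $660 = $64,086.00
The lesser is (b): $64,086.00.

$64,086.00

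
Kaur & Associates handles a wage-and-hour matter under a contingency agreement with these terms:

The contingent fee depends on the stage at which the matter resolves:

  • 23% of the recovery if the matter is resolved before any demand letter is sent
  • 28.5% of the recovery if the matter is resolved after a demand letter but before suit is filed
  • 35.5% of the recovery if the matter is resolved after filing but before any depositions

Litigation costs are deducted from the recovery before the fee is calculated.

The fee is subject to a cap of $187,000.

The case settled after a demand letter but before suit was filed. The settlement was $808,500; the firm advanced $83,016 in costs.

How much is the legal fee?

Fee base (net of costs): $808,500 − $83,016 = $725,484
The matter settled after a demand letter but before suit was filed, so the 28.5% rate applies.
$725,484 × 28.5% = $206,762.94
$206,762.94 exceeds the $187,000 cap, so the fee is capped at $187,000.00.

$187,000.00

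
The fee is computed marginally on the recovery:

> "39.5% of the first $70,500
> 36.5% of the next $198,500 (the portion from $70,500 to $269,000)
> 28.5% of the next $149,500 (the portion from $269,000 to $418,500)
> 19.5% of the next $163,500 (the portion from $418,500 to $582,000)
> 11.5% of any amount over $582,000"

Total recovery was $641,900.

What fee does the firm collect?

First $70,500 at 39.5% = $27,847.50
Next $198,500 at 36.5% = $72,452.50
Next $149,500 at 28.5% = $42,607.50
Next $163,500 at 19.5% = $31,882.50
Remaining $59,900 at 11.5% = $6,888.50
Fee: $27,847.50 + $72,452.50 + $42,607.50 + $31,882.50 + $6,888.50 = $181,678.50

$181,678.50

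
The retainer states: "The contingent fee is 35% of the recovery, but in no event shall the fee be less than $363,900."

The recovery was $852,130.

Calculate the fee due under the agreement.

$363,900.00

35% of $852,130 = $298,245.50
That is below the $363,900 minimum, so the minimum applies.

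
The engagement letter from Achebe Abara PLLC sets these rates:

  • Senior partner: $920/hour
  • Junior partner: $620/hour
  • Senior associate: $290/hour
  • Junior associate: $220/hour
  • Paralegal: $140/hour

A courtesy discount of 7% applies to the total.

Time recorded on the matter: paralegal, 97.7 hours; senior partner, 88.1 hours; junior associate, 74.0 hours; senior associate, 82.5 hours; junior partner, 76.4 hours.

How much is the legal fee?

$169,541.79

Senior partner: 88.1 × $920 = $81,052.00
Junior partner: 76.4 × $620 = $47,368.00
Senior associate: 82.5 × $290 = $23,925.00
Junior associate: 74.0 × $220 = $16,280.00
Paralegal: 97.7 × $140 = $13,678.00
Subtotal: $182,303.00
Less 7% discount: −$12,761.21
Total: $182,303.00 − $12,761.21 = $169,541.79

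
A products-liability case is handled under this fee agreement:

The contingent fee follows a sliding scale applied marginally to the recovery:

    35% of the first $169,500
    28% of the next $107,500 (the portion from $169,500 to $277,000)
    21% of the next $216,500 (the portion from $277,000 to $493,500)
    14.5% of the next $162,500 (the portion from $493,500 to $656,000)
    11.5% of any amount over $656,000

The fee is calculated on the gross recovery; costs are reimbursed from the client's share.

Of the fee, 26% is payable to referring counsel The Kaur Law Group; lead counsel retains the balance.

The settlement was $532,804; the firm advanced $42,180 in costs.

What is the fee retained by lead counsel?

Fee base is the gross recovery, $532,804; costs are reimbursed separately.
First $169,500 at 35% = $59,325.00
Next $107,500 at 28% = $30,100.00
Next $216,500 at 21% = $45,465.00
Remaining $39,304 at 14.5% = $5,699.08
Fee: $59,325.00 + $30,100.00 + $45,465.00 + $5,699.08 = $140,589.08
Referral share: 26% of $140,589.08 = $36,553.16; lead counsel retains $140,589.08 − $36,553.16 = $104,035.92.

$104,035.92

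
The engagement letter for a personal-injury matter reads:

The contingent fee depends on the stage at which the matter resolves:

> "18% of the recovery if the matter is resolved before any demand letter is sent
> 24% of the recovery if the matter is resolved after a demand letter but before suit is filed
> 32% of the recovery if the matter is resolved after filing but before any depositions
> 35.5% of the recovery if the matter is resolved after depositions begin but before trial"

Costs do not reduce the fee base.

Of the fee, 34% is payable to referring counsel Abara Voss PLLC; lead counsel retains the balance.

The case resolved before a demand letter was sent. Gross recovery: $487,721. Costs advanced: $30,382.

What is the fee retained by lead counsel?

Fee base is the gross recovery, $487,721; costs are reimbursed separately.
The matter resolved before a demand letter was sent, so the 18% rate applies.
$487,721 × 18% = $87,789.78
Referral share: 34% of $87,789.78 = $29,848.53; lead counsel retains $87,789.78 − $29,848.53 = $57,941.25.

$57,941.25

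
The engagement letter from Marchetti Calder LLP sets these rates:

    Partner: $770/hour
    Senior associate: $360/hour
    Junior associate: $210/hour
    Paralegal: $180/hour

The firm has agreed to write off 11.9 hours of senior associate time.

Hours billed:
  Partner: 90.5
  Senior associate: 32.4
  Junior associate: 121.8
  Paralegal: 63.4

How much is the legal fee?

Partner: 90.5 × $770 = $69,685.00
Senior associate: 32.4 × $360 = $11,664.00
Junior associate: 121.8 × $210 = $25,578.00
Paralegal: 63.4 × $180 = $11,412.00
Subtotal: $118,339.00
Write-off: 11.9 × $360 = $4,284.00
Total: $118,339.00 − $4,284.00 = $114,055.00

$114,055.00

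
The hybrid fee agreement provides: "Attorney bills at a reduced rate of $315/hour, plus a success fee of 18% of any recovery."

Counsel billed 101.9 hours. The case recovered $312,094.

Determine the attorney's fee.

Hourly: 101.9 × $315 = $32,098.50
Success fee: 18% of $312,094 = $56,176.92
Total: $32,098.50 + $56,176.92 = $88,275.42

$88,275.42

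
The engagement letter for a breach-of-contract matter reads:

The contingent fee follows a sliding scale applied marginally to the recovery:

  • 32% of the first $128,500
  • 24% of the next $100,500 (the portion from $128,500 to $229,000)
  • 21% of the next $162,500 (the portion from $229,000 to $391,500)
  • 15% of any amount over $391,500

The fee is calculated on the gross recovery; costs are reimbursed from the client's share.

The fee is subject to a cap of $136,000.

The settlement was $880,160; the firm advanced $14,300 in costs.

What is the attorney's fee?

$136,000.00

Fee base is the gross recovery, $880,160; costs are reimbursed separately.
First $128,500 at 32% = $41,120.00
Next $100,500 at 24% = $24,120.00
Next $162,500 at 21% = $34,125.00
Remaining $488,660 at 15% = $73,299.00
Fee: $41,120.00 + $24,120.00 + $34,125.00 + $73,299.00 = $172,664.00
$172,664.00 exceeds the $136,000 cap, so the fee is capped at $136,000.00.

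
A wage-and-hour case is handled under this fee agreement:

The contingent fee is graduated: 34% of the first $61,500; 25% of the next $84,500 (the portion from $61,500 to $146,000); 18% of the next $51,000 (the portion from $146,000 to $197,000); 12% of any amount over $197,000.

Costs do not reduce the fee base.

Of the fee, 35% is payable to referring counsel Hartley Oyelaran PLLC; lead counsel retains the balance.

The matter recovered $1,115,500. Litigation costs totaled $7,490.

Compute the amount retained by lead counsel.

Fee base is the gross recovery, $1,115,500; costs are reimbursed separately.
First $61,500 at 34% = $20,910.00
Next $84,500 at 25% = $21,125.00
Next $51,000 at 18% = $9,180.00
Remaining $918,500 at 12% = $110,220.00
Fee: $20,910.00 + $21,125.00 + $9,180.00 + $110,220.00 = $161,435.00
Referral share: 35% of $161,435.00 = $56,502.25; lead counsel retains $161,435.00 − $56,502.25 = $104,932.75.

$104,932.75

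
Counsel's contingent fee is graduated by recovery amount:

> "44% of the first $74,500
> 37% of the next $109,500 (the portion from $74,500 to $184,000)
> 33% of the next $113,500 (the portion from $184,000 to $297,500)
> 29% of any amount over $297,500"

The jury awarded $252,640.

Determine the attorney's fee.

First $74,500 at 44% = $32,780.00
Next $109,500 at 37% = $40,515.00
Remaining $68,640 at 33% = $22,651.20
Fee: $32,780.00 + $40,515.00 + $22,651.20 = $95,946.20

$95,946.20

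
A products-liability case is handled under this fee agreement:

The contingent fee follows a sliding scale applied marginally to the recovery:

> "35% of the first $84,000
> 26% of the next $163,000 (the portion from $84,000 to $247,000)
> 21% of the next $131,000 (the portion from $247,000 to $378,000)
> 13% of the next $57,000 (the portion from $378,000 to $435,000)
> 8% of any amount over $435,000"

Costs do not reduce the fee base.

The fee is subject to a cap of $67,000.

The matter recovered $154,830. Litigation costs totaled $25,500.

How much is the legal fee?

Fee base is the gross recovery, $154,830; costs are reimbursed separately.
First $84,000 at 35% = $29,400.00
Remaining $70,830 at 26% = $18,415.80
Fee: $29,400.00 + $18,415.80 = $47,815.80
$47,815.80 is under the $67,000 cap.

$47,815.80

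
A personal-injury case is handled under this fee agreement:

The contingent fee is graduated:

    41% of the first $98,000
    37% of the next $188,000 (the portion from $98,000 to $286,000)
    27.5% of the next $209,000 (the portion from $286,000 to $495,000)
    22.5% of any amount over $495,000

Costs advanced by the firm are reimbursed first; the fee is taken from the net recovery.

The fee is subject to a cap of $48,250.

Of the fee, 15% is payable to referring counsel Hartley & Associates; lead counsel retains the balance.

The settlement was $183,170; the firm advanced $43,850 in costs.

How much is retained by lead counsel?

$41,012.50

Fee base (net of costs): $183,170 − $43,850 = $139,320
First $98,000 at 41% = $40,180.00
Remaining $41,320 at 37% = $15,288.40
Fee: $40,180.00 + $15,288.40 = $55,468.40
$55,468.40 exceeds the $48,250 cap, so the fee is capped at $48,250.00.
Referral share: 15% of $48,250.00 = $7,237.50; lead counsel retains $48,250.00 − $7,237.50 = $41,012.50.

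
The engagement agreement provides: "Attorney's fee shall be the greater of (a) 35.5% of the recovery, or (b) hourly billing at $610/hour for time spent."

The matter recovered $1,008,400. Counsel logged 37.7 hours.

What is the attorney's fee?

(a) 35.5% of $1,008,400 = $357,982.00
(b) 37.7 × $610 = $22,997.00
The greater is (a): $357,982.00.

$357,982.00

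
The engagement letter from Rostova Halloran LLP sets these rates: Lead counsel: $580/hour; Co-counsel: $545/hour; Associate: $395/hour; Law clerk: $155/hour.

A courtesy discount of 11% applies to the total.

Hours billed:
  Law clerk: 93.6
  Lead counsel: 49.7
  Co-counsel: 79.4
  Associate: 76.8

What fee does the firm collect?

Lead counsel: 49.7 × $580 = $28,826.00
Co-counsel: 79.4 × $545 = $43,273.00
Associate: 76.8 × $395 = $30,336.00
Law clerk: 93.6 × $155 = $14,508.00
Subtotal: $116,943.00
Less 11% discount: −$12,863.73
Total: $116,943.00 − $12,863.73 = $104,079.27

$104,079.27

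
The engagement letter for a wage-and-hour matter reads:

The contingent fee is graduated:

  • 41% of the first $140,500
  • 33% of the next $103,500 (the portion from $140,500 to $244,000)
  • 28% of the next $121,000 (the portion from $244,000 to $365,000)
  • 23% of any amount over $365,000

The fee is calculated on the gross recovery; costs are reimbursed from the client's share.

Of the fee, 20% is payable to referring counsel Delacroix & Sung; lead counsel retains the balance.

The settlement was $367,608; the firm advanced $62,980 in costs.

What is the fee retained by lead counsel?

$100,991.87

Fee base is the gross recovery, $367,608; costs are reimbursed separately.
First $140,500 at 41% = $57,605.00
Next $103,500 at 33% = $34,155.00
Next $121,000 at 28% = $33,880.00
Remaining $2,608 at 23% = $599.84
Fee: $57,605.00 + $34,155.00 + $33,880.00 + $599.84 = $126,239.84
Referral share: 20% of $126,239.84 = $25,247.97; lead counsel retains $126,239.84 − $25,247.97 = $100,991.87.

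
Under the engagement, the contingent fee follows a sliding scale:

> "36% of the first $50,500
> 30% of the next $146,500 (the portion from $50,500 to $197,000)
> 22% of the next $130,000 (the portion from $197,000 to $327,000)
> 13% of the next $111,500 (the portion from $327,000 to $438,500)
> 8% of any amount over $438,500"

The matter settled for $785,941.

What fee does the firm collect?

First $50,500 at 36% = $18,180.00
Next $146,500 at 30% = $43,950.00
Next $130,000 at 22% = $28,600.00
Next $111,500 at 13% = $14,495.00
Remaining $347,441 at 8% = $27,795.28
Fee: $18,180.00 + $43,950.00 + $28,600.00 + $14,495.00 + $27,795.28 = $133,020.28

$133,020.28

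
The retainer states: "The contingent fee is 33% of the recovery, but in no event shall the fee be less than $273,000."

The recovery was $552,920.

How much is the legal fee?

$273,000.00

33% of $552,920 = $182,463.60
That is below the $273,000 minimum, so the minimum applies.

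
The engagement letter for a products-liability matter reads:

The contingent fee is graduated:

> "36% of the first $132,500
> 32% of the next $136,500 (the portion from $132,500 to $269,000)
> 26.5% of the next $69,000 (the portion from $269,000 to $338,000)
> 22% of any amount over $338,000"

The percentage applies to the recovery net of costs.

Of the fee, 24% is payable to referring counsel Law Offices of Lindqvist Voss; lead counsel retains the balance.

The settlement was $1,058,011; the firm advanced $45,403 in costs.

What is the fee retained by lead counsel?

$196,139.86

Fee base (net of costs): $1,058,011 − $45,403 = $1,012,608
First $132,500 at 36% = $47,700.00
Next $136,500 at 32% = $43,680.00
Next $69,000 at 26.5% = $18,285.00
Remaining $674,608 at 22% = $148,413.76
Fee: $47,700.00 + $43,680.00 + $18,285.00 + $148,413.76 = $258,078.76
Referral share: 24% of $258,078.76 = $61,938.90; lead counsel retains $258,078.76 − $61,938.90 = $196,139.86.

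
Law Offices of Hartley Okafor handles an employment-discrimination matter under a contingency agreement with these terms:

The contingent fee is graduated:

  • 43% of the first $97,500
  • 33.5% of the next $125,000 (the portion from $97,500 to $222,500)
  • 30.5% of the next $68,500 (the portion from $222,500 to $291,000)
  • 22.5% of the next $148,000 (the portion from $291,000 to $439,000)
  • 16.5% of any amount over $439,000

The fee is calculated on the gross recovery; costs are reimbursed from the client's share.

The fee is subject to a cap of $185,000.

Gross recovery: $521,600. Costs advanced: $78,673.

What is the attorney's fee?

Fee base is the gross recovery, $521,600; costs are reimbursed separately.
First $97,500 at 43% = $41,925.00
Next $125,000 at 33.5% = $41,875.00
Next $68,500 at 30.5% = $20,892.50
Next $148,000 at 22.5% = $33,300.00
Remaining $82,600 at 16.5% = $13,629.00
Fee: $41,925.00 + $41,875.00 + $20,892.50 + $33,300.00 + $13,629.00 = $151,621.50
$151,621.50 is under the $185,000 cap.

$151,621.50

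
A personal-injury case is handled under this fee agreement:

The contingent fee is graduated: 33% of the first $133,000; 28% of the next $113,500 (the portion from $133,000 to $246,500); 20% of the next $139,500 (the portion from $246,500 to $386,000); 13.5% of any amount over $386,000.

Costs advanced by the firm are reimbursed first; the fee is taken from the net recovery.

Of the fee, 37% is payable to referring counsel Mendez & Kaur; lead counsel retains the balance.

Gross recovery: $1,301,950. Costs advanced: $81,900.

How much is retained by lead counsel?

Fee base (net of costs): $1,301,950 − $81,900 = $1,220,050
First $133,000 at 33% = $43,890.00
Next $113,500 at 28% = $31,780.00
Next $139,500 at 20% = $27,900.00
Remaining $834,050 at 13.5% = $112,596.75
Fee: $43,890.00 + $31,780.00 + $27,900.00 + $112,596.75 = $216,166.75
Referral share: 37% of $216,166.75 = $79,981.70; lead counsel retains $216,166.75 − $79,981.70 = $136,185.05.

$136,185.05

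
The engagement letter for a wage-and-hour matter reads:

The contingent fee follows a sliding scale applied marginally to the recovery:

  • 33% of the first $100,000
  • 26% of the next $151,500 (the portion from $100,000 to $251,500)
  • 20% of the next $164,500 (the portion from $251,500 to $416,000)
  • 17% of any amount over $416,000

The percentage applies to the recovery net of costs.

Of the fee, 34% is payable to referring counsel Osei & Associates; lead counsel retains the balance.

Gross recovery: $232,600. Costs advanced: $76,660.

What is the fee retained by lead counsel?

$31,379.30

Fee base (net of costs): $232,600 − $76,660 = $155,940
First $100,000 at 33% = $33,000.00
Remaining $55,940 at 26% = $14,544.40
Fee: $33,000.00 + $14,544.40 = $47,544.40
Referral share: 34% of $47,544.40 = $16,165.10; lead counsel retains $47,544.40 − $16,165.10 = $31,379.30.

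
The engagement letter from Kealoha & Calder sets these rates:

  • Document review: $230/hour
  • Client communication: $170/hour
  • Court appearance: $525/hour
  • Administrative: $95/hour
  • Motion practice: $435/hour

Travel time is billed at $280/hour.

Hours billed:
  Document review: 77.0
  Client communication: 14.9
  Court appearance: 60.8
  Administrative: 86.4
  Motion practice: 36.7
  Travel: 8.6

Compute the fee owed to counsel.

$78,743.50

Document review: 77.0 × $230 = $17,710.00
Client communication: 14.9 × $170 = $2,533.00
Court appearance: 60.8 × $525 = $31,920.00
Administrative: 86.4 × $95 = $8,208.00
Motion practice: 36.7 × $435 = $15,964.50
Subtotal: $17,710.00 + $2,533.00 + $31,920.00 + $8,208.00 + $15,964.50 = $76,335.50
Travel: 8.6 × $280 = $2,408.00
Total: $76,335.50 + $2,408.00 = $78,743.50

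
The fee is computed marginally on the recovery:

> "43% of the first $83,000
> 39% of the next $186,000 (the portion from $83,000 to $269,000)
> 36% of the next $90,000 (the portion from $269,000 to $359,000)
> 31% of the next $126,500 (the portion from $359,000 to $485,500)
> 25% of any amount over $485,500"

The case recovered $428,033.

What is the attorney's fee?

First $83,000 at 43% = $35,690.00
Next $186,000 at 39% = $72,540.00
Next $90,000 at 36% = $32,400.00
Remaining $69,033 at 31% = $21,400.23
Fee: $35,690.00 + $72,540.00 + $32,400.00 + $21,400.23 = $162,030.23

$162,030.23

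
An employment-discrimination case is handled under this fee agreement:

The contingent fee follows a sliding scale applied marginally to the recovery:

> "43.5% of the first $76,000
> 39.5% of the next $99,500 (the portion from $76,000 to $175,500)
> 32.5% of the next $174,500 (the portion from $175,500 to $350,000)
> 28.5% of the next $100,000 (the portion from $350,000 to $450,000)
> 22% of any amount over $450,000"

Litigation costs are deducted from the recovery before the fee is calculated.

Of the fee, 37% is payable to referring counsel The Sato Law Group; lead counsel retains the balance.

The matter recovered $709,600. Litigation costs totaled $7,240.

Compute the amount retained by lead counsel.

Fee base (net of costs): $709,600 − $7,240 = $702,360
First $76,000 at 43.5% = $33,060.00
Next $99,500 at 39.5% = $39,302.50
Next $174,500 at 32.5% = $56,712.50
Next $100,000 at 28.5% = $28,500.00
Remaining $252,360 at 22% = $55,519.20
Fee: $33,060.00 + $39,302.50 + $56,712.50 + $28,500.00 + $55,519.20 = $213,094.20
Referral share: 37% of $213,094.20 = $78,844.85; lead counsel retains $213,094.20 − $78,844.85 = $134,249.35.

$134,249.35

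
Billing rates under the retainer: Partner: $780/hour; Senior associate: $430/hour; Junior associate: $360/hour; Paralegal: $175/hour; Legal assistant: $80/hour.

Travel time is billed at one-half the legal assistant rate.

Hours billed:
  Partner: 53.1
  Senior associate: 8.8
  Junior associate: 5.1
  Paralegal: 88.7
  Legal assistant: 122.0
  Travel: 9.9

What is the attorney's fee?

$72,716.50

Partner: 53.1 × $780 = $41,418.00
Senior associate: 8.8 × $430 = $3,784.00
Junior associate: 5.1 × $360 = $1,836.00
Paralegal: 88.7 × $175 = $15,522.50
Legal assistant: 122.0 × $80 = $9,760.00
Subtotal: $41,418.00 + $3,784.00 + $1,836.00 + $15,522.50 + $9,760.00 = $72,320.50
Travel: 9.9 × ($80 ÷ 2) = 9.9 × $40.00 = $396.00
Total: $72,320.50 + $396.00 = $72,716.50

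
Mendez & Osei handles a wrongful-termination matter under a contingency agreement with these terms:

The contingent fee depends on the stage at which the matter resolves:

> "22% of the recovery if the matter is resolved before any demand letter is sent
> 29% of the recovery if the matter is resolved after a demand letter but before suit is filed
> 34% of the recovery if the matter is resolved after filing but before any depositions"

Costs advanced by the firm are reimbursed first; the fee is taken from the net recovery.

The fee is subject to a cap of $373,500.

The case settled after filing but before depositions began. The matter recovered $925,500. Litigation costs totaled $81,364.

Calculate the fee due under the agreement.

Fee base (net of costs): $925,500 − $81,364 = $844,136
The matter settled after filing but before depositions began, so the 34% rate applies.
$844,136 × 34% = $287,006.24
$287,006.24 is under the $373,500 cap.

$287,006.24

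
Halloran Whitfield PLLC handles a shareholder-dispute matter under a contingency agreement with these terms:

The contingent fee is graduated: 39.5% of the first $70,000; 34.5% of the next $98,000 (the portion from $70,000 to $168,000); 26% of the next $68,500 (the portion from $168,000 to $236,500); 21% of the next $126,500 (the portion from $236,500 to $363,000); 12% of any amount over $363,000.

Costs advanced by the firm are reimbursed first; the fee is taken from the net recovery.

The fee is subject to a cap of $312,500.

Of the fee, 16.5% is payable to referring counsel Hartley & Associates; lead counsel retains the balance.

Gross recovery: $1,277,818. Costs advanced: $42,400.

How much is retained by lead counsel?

$175,788.51

Fee base (net of costs): $1,277,818 − $42,400 = $1,235,418
First $70,000 at 39.5% = $27,650.00
Next $98,000 at 34.5% = $33,810.00
Next $68,500 at 26% = $17,810.00
Next $126,500 at 21% = $26,565.00
Remaining $872,418 at 12% = $104,690.16
Fee: $27,650.00 + $33,810.00 + $17,810.00 + $26,565.00 + $104,690.16 = $210,525.16
$210,525.16 is under the $312,500 cap.
Referral share: 16.5% of $210,525.16 = $34,736.65; lead counsel retains $210,525.16 − $34,736.65 = $175,788.51.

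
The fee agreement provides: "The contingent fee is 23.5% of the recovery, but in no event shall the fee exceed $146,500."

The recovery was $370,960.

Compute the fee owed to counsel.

$87,175.60

23.5% of $370,960 = $87,175.60
That is under the $146,500 cap.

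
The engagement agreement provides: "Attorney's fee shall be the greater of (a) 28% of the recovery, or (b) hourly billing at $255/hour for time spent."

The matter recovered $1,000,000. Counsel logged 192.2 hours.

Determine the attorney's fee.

(a) 28% of $1,000,000 = $280,000.00
(b) 192.2 × $255 = $49,011.00
The greater is (a): $280,000.00.

$280,000.00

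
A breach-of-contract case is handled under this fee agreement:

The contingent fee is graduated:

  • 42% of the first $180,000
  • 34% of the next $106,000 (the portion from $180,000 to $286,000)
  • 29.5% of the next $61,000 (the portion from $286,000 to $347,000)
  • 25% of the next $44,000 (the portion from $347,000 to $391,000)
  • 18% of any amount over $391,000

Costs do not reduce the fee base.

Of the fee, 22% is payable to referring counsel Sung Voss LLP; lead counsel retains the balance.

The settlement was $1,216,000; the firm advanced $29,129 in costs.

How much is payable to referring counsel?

$63,609.70

Fee base is the gross recovery, $1,216,000; costs are reimbursed separately.
First $180,000 at 42% = $75,600.00
Next $106,000 at 34% = $36,040.00
Next $61,000 at 29.5% = $17,995.00
Next $44,000 at 25% = $11,000.00
Remaining $825,000 at 18% = $148,500.00
Fee: $75,600.00 + $36,040.00 + $17,995.00 + $11,000.00 + $148,500.00 = $289,135.00
Referral share: 22% of $289,135.00 = $63,609.70; lead counsel retains $289,135.00 − $63,609.70 = $225,525.30.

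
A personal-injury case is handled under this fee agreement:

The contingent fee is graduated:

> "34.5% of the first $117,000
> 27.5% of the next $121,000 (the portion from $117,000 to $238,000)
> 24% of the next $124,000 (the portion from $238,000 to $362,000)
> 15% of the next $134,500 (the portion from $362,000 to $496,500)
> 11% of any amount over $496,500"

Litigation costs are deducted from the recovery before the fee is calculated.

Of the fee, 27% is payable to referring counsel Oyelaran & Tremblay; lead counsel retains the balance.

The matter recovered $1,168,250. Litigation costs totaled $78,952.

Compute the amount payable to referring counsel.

Fee base (net of costs): $1,168,250 − $78,952 = $1,089,298
First $117,000 at 34.5% = $40,365.00
Next $121,000 at 27.5% = $33,275.00
Next $124,000 at 24% = $29,760.00
Next $134,500 at 15% = $20,175.00
Remaining $592,798 at 11% = $65,207.78
Fee: $40,365.00 + $33,275.00 + $29,760.00 + $20,175.00 + $65,207.78 = $188,782.78
Referral share: 27% of $188,782.78 = $50,971.35; lead counsel retains $188,782.78 − $50,971.35 = $137,811.43.

$50,971.35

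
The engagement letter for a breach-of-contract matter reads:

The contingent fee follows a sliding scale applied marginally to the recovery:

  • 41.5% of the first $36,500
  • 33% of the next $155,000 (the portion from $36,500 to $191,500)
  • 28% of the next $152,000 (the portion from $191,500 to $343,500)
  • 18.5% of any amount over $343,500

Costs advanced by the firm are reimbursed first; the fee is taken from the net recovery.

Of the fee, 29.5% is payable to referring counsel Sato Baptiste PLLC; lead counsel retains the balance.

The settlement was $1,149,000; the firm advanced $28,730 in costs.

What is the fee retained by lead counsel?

$178,054.76

Fee base (net of costs): $1,149,000 − $28,730 = $1,120,270
First $36,500 at 41.5% = $15,147.50
Next $155,000 at 33% = $51,150.00
Next $152,000 at 28% = $42,560.00
Remaining $776,770 at 18.5% = $143,702.45
Fee: $15,147.50 + $51,150.00 + $42,560.00 + $143,702.45 = $252,559.95
Referral share: 29.5% of $252,559.95 = $74,505.19; lead counsel retains $252,559.95 − $74,505.19 = $178,054.76.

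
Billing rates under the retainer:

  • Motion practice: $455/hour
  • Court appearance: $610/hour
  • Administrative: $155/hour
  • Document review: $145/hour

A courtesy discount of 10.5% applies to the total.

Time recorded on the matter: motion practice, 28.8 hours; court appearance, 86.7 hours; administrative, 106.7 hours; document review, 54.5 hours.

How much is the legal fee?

Motion practice: 28.8 × $455 = $13,104.00
Court appearance: 86.7 × $610 = $52,887.00
Administrative: 106.7 × $155 = $16,538.50
Document review: 54.5 × $145 = $7,902.50
Subtotal: $90,432.00
Less 10.5% discount: −$9,495.36
Total: $90,432.00 − $9,495.36 = $80,936.64

$80,936.64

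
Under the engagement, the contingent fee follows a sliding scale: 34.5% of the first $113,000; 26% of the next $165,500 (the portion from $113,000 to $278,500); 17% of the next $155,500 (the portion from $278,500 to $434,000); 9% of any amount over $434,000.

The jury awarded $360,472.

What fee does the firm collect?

First $113,000 at 34.5% = $38,985.00
Next $165,500 at 26% = $43,030.00
Remaining $81,972 at 17% = $13,935.24
Fee: $38,985.00 + $43,030.00 + $13,935.24 = $95,950.24

$95,950.24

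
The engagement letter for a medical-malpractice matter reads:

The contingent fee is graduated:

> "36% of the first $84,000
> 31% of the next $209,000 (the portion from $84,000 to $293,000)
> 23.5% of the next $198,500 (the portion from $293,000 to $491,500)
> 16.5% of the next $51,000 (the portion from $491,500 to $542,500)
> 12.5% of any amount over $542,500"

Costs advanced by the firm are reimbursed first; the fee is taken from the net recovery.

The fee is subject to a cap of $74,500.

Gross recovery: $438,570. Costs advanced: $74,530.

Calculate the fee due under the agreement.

Fee base (net of costs): $438,570 − $74,530 = $364,040
First $84,000 at 36% = $30,240.00
Next $209,000 at 31% = $64,790.00
Remaining $71,040 at 23.5% = $16,694.40
Fee: $30,240.00 + $64,790.00 + $16,694.40 = $111,724.40
$111,724.40 exceeds the $74,500 cap, so the fee is capped at $74,500.00.

$74,500.00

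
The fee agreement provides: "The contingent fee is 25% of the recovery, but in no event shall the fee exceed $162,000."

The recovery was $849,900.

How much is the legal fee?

25% of $849,900 = $212,475.00
That exceeds the $162,000 cap, so the fee is capped at $162,000.

$162,000.00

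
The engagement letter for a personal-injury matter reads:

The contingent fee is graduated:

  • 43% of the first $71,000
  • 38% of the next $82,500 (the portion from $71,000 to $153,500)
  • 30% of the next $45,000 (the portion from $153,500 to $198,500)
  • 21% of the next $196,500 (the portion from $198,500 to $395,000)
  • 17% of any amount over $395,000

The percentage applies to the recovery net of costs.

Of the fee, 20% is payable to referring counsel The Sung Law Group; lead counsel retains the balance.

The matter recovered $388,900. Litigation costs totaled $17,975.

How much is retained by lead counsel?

$89,271.40

Fee base (net of costs): $388,900 − $17,975 = $370,925
First $71,000 at 43% = $30,530.00
Next $82,500 at 38% = $31,350.00
Next $45,000 at 30% = $13,500.00
Remaining $172,425 at 21% = $36,209.25
Fee: $30,530.00 + $31,350.00 + $13,500.00 + $36,209.25 = $111,589.25
Referral share: 20% of $111,589.25 = $22,317.85; lead counsel retains $111,589.25 − $22,317.85 = $89,271.40.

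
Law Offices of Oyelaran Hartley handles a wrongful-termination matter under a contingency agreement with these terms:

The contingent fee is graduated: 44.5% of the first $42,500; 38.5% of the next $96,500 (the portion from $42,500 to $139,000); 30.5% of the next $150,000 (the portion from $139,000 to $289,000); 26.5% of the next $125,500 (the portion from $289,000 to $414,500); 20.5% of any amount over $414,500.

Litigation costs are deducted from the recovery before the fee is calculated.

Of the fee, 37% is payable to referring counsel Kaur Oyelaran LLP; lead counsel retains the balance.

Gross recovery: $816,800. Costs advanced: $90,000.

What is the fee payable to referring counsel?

$73,664.78

Fee base (net of costs): $816,800 − $90,000 = $726,800
First $42,500 at 44.5% = $18,912.50
Next $96,500 at 38.5% = $37,152.50
Next $150,000 at 30.5% = $45,750.00
Next $125,500 at 26.5% = $33,257.50
Remaining $312,300 at 20.5% = $64,021.50
Fee: $18,912.50 + $37,152.50 + $45,750.00 + $33,257.50 + $64,021.50 = $199,094.00
Referral share: 37% of $199,094.00 = $73,664.78; lead counsel retains $199,094.00 − $73,664.78 = $125,429.22.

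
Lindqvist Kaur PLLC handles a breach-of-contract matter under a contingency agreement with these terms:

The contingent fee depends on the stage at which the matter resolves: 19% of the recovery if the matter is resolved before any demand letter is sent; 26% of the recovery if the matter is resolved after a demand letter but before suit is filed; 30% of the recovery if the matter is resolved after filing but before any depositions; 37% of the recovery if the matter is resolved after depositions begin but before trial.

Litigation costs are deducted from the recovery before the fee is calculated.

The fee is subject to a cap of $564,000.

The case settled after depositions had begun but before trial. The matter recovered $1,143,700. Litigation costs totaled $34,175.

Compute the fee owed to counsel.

Fee base (net of costs): $1,143,700 − $34,175 = $1,109,525
The matter settled after depositions had begun but before trial, so the 37% rate applies.
$1,109,525 × 37% = $410,524.25
$410,524.25 is under the $564,000 cap.

$410,524.25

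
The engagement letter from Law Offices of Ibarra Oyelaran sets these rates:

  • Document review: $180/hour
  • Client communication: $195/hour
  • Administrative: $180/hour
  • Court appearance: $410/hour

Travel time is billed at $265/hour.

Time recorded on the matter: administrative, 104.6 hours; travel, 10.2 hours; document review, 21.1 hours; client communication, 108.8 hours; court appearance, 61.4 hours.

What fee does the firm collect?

$71,719.00

Document review: 21.1 × $180 = $3,798.00
Client communication: 108.8 × $195 = $21,216.00
Administrative: 104.6 × $180 = $18,828.00
Court appearance: 61.4 × $410 = $25,174.00
Subtotal: $3,798.00 + $21,216.00 + $18,828.00 + $25,174.00 = $69,016.00
Travel: 10.2 × $265 = $2,703.00
Total: $69,016.00 + $2,703.00 = $71,719.00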